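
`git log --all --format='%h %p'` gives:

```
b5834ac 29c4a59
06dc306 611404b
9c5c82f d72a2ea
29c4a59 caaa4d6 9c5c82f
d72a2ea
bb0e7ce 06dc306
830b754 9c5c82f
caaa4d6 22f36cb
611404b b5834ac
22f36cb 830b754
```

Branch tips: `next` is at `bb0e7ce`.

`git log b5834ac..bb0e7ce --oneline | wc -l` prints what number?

Reachable from bb0e7ce: {06dc306, 22f36cb, 29c4a59, 611404b, 830b754, 9c5c82f, b5834ac, bb0e7ce, caaa4d6, d72a2ea}.
Reachable from b5834ac: {22f36cb, 29c4a59, 830b754, 9c5c82f, b5834ac, caaa4d6, d72a2ea}.
In bb0e7ce's history but not b5834ac's: {06dc306, 611404b, bb0e7ce} — 3 commits.

3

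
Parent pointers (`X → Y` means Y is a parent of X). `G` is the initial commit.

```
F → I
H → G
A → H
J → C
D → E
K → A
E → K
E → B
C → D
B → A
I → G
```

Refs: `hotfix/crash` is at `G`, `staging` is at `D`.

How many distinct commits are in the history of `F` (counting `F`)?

Walking parent pointers from F: reachable set = {F, G, I}.
That is 3 commits.

3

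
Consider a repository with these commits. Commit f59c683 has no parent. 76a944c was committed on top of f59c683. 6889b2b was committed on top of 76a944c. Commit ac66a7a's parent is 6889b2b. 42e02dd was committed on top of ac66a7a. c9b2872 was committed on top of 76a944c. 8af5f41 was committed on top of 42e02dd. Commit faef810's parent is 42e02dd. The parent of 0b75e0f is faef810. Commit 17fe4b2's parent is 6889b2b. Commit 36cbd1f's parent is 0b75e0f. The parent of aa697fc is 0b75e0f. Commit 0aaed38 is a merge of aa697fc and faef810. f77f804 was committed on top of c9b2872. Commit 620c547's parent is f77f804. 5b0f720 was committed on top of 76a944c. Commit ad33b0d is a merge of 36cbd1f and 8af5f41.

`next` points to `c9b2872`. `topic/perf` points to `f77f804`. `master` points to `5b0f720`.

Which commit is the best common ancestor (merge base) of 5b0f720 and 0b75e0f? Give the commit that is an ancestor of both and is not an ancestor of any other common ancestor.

Ancestors of 5b0f720: {5b0f720, 76a944c, f59c683}.
Ancestors of 0b75e0f: {0b75e0f, 42e02dd, 6889b2b, 76a944c, ac66a7a, f59c683, faef810}.
Common ancestors: {76a944c, f59c683}.
Among these, 76a944c is not an ancestor of any other common ancestor — it is the merge base.

76a944c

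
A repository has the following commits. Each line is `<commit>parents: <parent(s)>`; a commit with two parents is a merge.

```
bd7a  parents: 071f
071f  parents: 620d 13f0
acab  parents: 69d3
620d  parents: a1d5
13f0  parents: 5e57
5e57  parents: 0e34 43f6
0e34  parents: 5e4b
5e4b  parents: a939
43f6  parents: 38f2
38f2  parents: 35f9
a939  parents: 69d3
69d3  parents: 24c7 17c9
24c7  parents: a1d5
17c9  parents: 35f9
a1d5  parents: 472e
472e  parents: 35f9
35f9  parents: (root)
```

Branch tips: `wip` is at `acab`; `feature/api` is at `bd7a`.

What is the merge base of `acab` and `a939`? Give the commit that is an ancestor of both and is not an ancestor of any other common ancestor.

Ancestors of acab: {17c9, 24c7, 35f9, 472e, 69d3, a1d5, acab}.
Ancestors of a939: {17c9, 24c7, 35f9, 472e, 69d3, a1d5, a939}.
Common ancestors: {17c9, 24c7, 35f9, 472e, 69d3, a1d5}.
Among these, 69d3 is not an ancestor of any other common ancestor — it is the merge base.

69d3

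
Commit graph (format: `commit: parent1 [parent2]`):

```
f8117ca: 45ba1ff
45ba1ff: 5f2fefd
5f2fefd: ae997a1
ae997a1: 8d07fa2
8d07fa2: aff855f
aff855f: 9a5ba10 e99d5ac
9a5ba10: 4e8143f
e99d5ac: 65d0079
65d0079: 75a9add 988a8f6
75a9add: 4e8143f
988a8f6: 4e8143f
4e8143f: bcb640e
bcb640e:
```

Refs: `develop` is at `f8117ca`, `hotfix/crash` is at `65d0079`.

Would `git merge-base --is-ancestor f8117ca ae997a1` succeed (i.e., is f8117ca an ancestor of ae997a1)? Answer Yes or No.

Ancestors of ae997a1: {4e8143f, 65d0079, 75a9add, 8d07fa2, 988a8f6, 9a5ba10, ae997a1, aff855f, bcb640e, e99d5ac}.
f8117ca is not in that set, so it is not an ancestor of ae997a1.

No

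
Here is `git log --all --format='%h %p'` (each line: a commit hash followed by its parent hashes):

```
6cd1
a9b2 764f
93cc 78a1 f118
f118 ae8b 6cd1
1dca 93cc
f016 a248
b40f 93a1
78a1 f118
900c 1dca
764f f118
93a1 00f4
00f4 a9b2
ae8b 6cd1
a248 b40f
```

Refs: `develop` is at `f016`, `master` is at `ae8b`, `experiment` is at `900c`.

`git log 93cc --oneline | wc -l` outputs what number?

5

Walking parent pointers from 93cc: reachable set = {6cd1, 78a1, 93cc, ae8b, f118}.
That is 5 commits.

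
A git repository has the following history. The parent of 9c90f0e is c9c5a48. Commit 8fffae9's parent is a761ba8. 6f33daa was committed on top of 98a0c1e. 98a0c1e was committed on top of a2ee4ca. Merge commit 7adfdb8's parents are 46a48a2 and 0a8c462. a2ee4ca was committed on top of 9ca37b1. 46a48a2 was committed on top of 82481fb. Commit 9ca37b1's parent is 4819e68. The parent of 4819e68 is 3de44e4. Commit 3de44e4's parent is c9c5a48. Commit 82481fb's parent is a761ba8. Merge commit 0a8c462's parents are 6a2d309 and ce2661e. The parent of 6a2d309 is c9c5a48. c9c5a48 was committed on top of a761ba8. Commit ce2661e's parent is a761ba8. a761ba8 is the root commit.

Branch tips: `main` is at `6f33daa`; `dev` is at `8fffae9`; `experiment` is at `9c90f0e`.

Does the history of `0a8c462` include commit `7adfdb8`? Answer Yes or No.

Ancestors of 0a8c462: {0a8c462, 6a2d309, a761ba8, c9c5a48, ce2661e}.
7adfdb8 is not in that set, so it is not an ancestor of 0a8c462.

No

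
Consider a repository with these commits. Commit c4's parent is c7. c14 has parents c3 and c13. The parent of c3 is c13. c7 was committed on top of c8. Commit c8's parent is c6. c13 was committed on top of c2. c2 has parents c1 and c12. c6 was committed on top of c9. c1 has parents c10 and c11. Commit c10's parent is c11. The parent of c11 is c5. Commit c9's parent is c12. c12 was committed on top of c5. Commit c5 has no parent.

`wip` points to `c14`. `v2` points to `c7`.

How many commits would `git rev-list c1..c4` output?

Reachable from c4: {c12, c4, c5, c6, c7, c8, c9}.
Reachable from c1: {c1, c10, c11, c5}.
In c4's history but not c1's: {c12, c4, c6, c7, c8, c9} — 6 commits.

6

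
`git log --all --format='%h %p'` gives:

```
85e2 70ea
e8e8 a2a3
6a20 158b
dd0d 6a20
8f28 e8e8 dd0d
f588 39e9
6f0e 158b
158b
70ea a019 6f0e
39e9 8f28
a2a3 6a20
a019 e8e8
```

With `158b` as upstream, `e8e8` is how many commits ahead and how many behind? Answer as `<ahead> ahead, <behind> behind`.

Reachable from e8e8: {158b, 6a20, a2a3, e8e8}.
Reachable from 158b: {158b}.
Only in e8e8's history (ahead): {6a20, a2a3, e8e8} — 3.
Only in 158b's history (behind): {} — 0.

3 ahead, 0 behind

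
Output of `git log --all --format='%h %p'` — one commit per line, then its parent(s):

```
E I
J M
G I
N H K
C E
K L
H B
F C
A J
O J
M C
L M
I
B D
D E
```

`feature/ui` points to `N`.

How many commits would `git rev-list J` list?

5

Walking parent pointers from J: reachable set = {C, E, I, J, M}.
That is 5 commits.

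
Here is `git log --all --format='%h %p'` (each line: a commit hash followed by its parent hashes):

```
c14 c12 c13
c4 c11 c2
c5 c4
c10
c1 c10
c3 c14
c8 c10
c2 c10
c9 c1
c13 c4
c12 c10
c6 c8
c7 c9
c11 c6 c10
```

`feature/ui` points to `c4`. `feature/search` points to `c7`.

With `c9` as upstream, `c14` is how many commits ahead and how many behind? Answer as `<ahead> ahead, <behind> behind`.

Reachable from c14: {c10, c11, c12, c13, c14, c2, c4, c6, c8}.
Reachable from c9: {c1, c10, c9}.
Only in c14's history (ahead): {c11, c12, c13, c14, c2, c4, c6, c8} — 8.
Only in c9's history (behind): {c1, c9} — 2.

8 ahead, 2 behind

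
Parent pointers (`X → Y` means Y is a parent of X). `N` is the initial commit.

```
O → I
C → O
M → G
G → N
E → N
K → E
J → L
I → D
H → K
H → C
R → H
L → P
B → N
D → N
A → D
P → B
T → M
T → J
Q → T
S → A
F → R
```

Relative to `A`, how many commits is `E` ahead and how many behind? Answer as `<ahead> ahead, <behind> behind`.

Reachable from E: {E, N}.
Reachable from A: {A, D, N}.
Only in E's history (ahead): {E} — 1.
Only in A's history (behind): {A, D} — 2.

1 ahead, 2 behind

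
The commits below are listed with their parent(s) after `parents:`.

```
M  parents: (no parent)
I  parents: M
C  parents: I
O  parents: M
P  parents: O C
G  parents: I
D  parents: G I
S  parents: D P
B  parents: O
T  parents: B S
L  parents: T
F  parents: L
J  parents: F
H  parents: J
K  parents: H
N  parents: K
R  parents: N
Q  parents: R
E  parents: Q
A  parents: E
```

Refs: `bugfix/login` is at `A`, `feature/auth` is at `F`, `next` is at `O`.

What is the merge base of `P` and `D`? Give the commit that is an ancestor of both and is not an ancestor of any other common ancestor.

Ancestors of P: {C, I, M, O, P}.
Ancestors of D: {D, G, I, M}.
Common ancestors: {I, M}.
Among these, I is not an ancestor of any other common ancestor — it is the merge base.

I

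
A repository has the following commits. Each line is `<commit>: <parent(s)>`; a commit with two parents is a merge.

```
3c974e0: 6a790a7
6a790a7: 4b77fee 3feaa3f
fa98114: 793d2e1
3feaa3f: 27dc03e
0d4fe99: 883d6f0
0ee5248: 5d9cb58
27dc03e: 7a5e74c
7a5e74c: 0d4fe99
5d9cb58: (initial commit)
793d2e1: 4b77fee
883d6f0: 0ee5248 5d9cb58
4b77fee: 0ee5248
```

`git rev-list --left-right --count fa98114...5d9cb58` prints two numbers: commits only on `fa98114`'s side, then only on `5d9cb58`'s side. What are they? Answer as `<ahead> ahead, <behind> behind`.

Reachable from fa98114: {0ee5248, 4b77fee, 5d9cb58, 793d2e1, fa98114}.
Reachable from 5d9cb58: {5d9cb58}.
Only in fa98114's history (ahead): {0ee5248, 4b77fee, 793d2e1, fa98114} — 4.
Only in 5d9cb58's history (behind): {} — 0.

4 ahead, 0 behind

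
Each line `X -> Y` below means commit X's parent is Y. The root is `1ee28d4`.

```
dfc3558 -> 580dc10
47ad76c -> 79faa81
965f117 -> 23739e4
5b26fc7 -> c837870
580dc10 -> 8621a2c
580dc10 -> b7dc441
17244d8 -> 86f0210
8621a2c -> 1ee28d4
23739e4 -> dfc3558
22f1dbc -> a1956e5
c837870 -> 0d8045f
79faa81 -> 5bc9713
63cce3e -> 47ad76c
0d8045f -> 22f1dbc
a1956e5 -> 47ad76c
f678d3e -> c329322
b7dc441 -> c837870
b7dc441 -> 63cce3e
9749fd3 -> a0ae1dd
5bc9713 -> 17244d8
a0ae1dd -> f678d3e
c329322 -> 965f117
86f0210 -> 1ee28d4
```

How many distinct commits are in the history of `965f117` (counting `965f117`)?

Walking parent pointers from 965f117: reachable set = {0d8045f, 17244d8, 1ee28d4, 22f1dbc, 23739e4, 47ad76c, 580dc10, 5bc9713, 63cce3e, 79faa81, 8621a2c, 86f0210, 965f117, a1956e5, b7dc441, c837870, dfc3558}.
That is 17 commits.

17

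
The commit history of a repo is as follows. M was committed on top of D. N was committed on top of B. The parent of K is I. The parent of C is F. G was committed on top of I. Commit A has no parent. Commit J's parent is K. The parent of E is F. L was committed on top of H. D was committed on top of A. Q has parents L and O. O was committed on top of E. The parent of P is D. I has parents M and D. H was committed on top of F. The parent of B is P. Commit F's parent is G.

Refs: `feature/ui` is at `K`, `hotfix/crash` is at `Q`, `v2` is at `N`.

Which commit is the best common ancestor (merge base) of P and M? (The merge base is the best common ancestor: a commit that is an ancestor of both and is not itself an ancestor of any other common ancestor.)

Ancestors of P: {A, D, P}.
Ancestors of M: {A, D, M}.
Common ancestors: {A, D}.
Among these, D is not an ancestor of any other common ancestor — it is the merge base.

D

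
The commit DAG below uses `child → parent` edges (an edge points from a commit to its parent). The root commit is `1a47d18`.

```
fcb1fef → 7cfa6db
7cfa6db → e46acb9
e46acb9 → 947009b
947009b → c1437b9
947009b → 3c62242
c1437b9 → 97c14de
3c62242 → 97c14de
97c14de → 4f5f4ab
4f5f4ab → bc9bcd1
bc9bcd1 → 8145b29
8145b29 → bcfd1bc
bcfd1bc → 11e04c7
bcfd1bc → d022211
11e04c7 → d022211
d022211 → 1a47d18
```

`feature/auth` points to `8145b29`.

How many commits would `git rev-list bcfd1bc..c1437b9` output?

5

Reachable from c1437b9: {11e04c7, 1a47d18, 4f5f4ab, 8145b29, 97c14de, bc9bcd1, bcfd1bc, c1437b9, d022211}.
Reachable from bcfd1bc: {11e04c7, 1a47d18, bcfd1bc, d022211}.
In c1437b9's history but not bcfd1bc's: {4f5f4ab, 8145b29, 97c14de, bc9bcd1, c1437b9} — 5 commits.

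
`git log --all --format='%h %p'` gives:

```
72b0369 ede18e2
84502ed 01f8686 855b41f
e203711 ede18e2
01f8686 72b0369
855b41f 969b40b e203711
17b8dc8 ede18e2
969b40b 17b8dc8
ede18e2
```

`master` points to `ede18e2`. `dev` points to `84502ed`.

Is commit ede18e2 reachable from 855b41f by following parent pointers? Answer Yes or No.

Ancestors of 855b41f (commits reachable by following parents): {17b8dc8, 855b41f, 969b40b, e203711, ede18e2}.
ede18e2 is in that set, so it is an ancestor of 855b41f.

Yes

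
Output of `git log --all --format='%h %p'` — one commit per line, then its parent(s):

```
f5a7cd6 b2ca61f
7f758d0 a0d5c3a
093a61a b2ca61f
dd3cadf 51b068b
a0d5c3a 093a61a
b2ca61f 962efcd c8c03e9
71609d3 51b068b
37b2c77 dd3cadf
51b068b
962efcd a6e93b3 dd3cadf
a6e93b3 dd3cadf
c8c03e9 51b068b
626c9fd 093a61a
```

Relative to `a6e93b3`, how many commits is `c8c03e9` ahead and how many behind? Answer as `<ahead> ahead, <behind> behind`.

1 ahead, 2 behind

Reachable from c8c03e9: {51b068b, c8c03e9}.
Reachable from a6e93b3: {51b068b, a6e93b3, dd3cadf}.
Only in c8c03e9's history (ahead): {c8c03e9} — 1.
Only in a6e93b3's history (behind): {a6e93b3, dd3cadf} — 2.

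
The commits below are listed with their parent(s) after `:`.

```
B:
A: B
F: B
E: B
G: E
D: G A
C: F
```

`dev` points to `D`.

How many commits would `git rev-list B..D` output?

4

Reachable from D: {A, B, D, E, G}.
Reachable from B: {B}.
In D's history but not B's: {A, D, E, G} — 4 commits.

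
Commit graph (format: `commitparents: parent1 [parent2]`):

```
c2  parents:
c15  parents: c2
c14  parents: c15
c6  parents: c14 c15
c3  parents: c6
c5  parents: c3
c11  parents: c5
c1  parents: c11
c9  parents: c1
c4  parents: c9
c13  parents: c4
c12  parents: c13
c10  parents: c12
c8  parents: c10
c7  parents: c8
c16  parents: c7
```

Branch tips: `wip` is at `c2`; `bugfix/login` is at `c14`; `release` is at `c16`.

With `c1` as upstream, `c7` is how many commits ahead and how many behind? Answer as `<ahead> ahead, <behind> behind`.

7 ahead, 0 behind

Reachable from c7: {c1, c10, c11, c12, c13, c14, c15, c2, c3, c4, c5, c6, c7, c8, c9}.
Reachable from c1: {c1, c11, c14, c15, c2, c3, c5, c6}.
Only in c7's history (ahead): {c10, c12, c13, c4, c7, c8, c9} — 7.
Only in c1's history (behind): {} — 0.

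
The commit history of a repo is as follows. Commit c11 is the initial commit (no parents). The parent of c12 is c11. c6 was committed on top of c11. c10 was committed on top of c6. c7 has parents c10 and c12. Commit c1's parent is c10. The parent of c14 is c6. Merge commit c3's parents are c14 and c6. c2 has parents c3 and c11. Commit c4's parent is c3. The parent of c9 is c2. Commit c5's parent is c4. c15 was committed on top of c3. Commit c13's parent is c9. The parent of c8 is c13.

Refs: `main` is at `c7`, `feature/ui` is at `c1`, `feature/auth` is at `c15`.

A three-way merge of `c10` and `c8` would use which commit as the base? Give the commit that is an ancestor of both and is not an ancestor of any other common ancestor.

Ancestors of c10: {c10, c11, c6}.
Ancestors of c8: {c11, c13, c14, c2, c3, c6, c8, c9}.
Common ancestors: {c11, c6}.
Among these, c6 is not an ancestor of any other common ancestor — it is the merge base.

c6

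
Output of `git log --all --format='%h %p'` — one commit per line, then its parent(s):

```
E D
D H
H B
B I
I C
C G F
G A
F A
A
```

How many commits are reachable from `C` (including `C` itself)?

Walking parent pointers from C: reachable set = {A, C, F, G}.
That is 4 commits.

4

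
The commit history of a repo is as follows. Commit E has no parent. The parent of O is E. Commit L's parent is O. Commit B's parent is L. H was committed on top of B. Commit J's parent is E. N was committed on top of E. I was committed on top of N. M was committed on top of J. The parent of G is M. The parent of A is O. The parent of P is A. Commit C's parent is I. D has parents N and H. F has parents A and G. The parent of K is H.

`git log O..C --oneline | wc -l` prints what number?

Reachable from C: {C, E, I, N}.
Reachable from O: {E, O}.
In C's history but not O's: {C, I, N} — 3 commits.

3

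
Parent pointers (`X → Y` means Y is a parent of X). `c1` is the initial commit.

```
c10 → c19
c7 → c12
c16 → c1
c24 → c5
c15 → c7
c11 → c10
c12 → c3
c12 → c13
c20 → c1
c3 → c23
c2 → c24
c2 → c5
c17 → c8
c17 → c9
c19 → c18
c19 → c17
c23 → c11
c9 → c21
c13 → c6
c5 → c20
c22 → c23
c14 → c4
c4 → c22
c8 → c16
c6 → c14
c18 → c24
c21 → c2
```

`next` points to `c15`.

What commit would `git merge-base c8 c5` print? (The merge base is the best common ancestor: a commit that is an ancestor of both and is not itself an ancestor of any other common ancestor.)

Ancestors of c8: {c1, c16, c8}.
Ancestors of c5: {c1, c20, c5}.
Common ancestors: {c1}.
The only common ancestor is c1, so it is the merge base.

c1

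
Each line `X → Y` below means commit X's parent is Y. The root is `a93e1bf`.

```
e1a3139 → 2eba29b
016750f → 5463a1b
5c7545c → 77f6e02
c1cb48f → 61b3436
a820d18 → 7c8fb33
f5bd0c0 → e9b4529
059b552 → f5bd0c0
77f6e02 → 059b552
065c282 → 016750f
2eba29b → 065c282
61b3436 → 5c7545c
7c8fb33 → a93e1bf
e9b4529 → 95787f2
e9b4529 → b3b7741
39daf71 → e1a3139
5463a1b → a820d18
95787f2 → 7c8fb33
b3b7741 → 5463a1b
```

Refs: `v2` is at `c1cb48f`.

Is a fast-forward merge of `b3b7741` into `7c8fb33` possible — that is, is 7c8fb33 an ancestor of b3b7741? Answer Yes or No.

A fast-forward from 7c8fb33 to b3b7741 is possible iff 7c8fb33 is an ancestor of b3b7741.
Ancestors of b3b7741: {5463a1b, 7c8fb33, a820d18, a93e1bf, b3b7741}.
7c8fb33 is among them, so fast-forward is possible.

Yes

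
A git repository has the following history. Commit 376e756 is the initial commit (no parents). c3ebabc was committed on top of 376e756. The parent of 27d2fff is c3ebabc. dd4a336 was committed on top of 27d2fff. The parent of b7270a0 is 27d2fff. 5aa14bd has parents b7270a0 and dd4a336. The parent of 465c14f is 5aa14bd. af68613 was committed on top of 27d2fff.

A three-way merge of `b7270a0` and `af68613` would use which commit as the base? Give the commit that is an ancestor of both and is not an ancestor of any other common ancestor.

27d2fff

Ancestors of b7270a0: {27d2fff, 376e756, b7270a0, c3ebabc}.
Ancestors of af68613: {27d2fff, 376e756, af68613, c3ebabc}.
Common ancestors: {27d2fff, 376e756, c3ebabc}.
Among these, 27d2fff is not an ancestor of any other common ancestor — it is the merge base.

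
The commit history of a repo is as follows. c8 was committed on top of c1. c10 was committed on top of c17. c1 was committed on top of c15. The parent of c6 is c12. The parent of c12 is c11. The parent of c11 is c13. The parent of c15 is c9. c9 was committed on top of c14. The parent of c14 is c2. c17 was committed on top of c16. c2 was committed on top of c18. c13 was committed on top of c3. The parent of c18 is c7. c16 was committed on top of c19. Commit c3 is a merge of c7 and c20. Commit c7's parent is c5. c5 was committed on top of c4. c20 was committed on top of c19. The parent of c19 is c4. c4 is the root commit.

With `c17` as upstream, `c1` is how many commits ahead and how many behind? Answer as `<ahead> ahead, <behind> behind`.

Reachable from c1: {c1, c14, c15, c18, c2, c4, c5, c7, c9}.
Reachable from c17: {c16, c17, c19, c4}.
Only in c1's history (ahead): {c1, c14, c15, c18, c2, c5, c7, c9} — 8.
Only in c17's history (behind): {c16, c17, c19} — 3.

8 ahead, 3 behind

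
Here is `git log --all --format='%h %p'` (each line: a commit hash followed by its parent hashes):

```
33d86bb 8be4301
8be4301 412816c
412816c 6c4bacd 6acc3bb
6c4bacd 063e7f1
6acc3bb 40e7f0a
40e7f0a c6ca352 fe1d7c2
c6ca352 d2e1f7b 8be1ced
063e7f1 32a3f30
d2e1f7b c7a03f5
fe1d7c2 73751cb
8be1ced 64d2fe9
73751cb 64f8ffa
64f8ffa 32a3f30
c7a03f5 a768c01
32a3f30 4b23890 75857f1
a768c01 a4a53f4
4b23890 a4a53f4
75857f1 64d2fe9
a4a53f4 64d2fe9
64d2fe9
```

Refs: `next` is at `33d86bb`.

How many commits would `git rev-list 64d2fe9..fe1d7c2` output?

Reachable from fe1d7c2: {32a3f30, 4b23890, 64d2fe9, 64f8ffa, 73751cb, 75857f1, a4a53f4, fe1d7c2}.
Reachable from 64d2fe9: {64d2fe9}.
In fe1d7c2's history but not 64d2fe9's: {32a3f30, 4b23890, 64f8ffa, 73751cb, 75857f1, a4a53f4, fe1d7c2} — 7 commits.

7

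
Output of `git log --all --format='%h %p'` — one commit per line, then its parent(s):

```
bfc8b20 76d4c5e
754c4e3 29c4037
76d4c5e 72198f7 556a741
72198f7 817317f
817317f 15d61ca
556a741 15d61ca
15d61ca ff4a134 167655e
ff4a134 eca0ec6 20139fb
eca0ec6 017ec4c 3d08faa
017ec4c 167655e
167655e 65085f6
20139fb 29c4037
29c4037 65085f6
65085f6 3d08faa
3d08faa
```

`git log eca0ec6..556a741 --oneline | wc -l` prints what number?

Reachable from 556a741: {017ec4c, 15d61ca, 167655e, 20139fb, 29c4037, 3d08faa, 556a741, 65085f6, eca0ec6, ff4a134}.
Reachable from eca0ec6: {017ec4c, 167655e, 3d08faa, 65085f6, eca0ec6}.
In 556a741's history but not eca0ec6's: {15d61ca, 20139fb, 29c4037, 556a741, ff4a134} — 5 commits.

5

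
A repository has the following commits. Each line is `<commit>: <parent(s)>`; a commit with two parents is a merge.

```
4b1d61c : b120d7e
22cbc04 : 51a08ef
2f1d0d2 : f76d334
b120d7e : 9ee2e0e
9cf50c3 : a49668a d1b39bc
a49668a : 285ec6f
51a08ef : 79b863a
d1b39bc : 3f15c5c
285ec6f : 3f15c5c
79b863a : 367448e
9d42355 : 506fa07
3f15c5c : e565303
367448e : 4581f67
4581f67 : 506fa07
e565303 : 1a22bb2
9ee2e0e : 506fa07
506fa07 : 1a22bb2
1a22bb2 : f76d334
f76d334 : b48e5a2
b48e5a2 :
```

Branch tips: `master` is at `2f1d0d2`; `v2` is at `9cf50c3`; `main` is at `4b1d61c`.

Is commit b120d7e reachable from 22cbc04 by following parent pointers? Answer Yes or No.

No

Ancestors of 22cbc04: {1a22bb2, 22cbc04, 367448e, 4581f67, 506fa07, 51a08ef, 79b863a, b48e5a2, f76d334}.
b120d7e is not in that set, so it is not an ancestor of 22cbc04.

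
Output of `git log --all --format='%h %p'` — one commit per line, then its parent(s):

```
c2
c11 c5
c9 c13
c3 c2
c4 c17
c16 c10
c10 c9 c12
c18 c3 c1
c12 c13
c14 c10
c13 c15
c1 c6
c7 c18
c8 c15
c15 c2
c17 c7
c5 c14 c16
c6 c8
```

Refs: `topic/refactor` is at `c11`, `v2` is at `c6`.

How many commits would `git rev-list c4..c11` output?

Reachable from c11: {c10, c11, c12, c13, c14, c15, c16, c2, c5, c9}.
Reachable from c4: {c1, c15, c17, c18, c2, c3, c4, c6, c7, c8}.
In c11's history but not c4's: {c10, c11, c12, c13, c14, c16, c5, c9} — 8 commits.

8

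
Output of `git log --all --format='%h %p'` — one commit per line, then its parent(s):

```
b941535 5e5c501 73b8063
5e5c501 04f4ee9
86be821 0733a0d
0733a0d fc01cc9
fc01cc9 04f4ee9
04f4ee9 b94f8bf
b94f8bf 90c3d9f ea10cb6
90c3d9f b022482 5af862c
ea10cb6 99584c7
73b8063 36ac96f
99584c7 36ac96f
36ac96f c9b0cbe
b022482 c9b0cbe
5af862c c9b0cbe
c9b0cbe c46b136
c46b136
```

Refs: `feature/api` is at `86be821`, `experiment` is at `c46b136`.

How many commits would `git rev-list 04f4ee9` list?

10

Walking parent pointers from 04f4ee9: reachable set = {04f4ee9, 36ac96f, 5af862c, 90c3d9f, 99584c7, b022482, b94f8bf, c46b136, c9b0cbe, ea10cb6}.
That is 10 commits.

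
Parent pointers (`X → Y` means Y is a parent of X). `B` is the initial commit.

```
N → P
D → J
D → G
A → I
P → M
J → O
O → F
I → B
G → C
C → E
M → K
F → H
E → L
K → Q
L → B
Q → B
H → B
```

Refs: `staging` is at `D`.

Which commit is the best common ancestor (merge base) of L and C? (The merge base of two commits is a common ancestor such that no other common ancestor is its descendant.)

L

Ancestors of L: {B, L}.
Ancestors of C: {B, C, E, L}.
Common ancestors: {B, L}.
Among these, L is not an ancestor of any other common ancestor — it is the merge base.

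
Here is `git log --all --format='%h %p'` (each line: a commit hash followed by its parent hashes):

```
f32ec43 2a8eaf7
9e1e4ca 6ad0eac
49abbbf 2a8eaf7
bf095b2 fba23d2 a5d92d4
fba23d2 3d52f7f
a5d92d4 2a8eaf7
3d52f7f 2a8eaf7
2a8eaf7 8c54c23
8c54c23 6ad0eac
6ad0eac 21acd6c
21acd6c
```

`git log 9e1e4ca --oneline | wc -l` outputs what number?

3

Walking parent pointers from 9e1e4ca: reachable set = {21acd6c, 6ad0eac, 9e1e4ca}.
That is 3 commits.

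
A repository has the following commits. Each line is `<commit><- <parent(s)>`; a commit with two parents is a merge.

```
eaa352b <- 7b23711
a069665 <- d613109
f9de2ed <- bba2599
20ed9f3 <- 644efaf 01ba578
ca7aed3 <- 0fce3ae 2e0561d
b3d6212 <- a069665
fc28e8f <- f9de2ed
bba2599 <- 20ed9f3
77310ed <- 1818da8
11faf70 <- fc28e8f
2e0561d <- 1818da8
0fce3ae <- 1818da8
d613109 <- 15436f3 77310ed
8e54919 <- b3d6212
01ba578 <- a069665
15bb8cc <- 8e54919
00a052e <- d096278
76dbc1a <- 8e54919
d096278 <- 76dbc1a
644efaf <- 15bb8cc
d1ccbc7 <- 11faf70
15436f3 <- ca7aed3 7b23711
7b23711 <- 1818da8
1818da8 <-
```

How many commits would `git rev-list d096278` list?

Walking parent pointers from d096278: reachable set = {0fce3ae, 15436f3, 1818da8, 2e0561d, 76dbc1a, 77310ed, 7b23711, 8e54919, a069665, b3d6212, ca7aed3, d096278, d613109}.
That is 13 commits.

13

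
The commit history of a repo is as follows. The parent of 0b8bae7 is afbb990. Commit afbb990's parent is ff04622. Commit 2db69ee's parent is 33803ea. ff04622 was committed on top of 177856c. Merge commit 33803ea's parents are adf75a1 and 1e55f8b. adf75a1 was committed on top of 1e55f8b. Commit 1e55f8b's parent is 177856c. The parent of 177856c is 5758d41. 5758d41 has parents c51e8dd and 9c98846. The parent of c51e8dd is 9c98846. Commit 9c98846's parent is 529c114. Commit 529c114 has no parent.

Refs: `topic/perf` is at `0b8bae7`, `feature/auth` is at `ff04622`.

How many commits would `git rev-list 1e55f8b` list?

6

Walking parent pointers from 1e55f8b: reachable set = {177856c, 1e55f8b, 529c114, 5758d41, 9c98846, c51e8dd}.
That is 6 commits.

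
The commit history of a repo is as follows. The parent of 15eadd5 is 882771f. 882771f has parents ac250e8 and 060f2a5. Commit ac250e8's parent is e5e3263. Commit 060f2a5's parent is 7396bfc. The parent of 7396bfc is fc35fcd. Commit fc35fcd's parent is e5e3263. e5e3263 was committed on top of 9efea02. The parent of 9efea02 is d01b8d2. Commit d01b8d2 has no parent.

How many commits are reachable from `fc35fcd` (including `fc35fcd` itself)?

Walking parent pointers from fc35fcd: reachable set = {9efea02, d01b8d2, e5e3263, fc35fcd}.
That is 4 commits.

4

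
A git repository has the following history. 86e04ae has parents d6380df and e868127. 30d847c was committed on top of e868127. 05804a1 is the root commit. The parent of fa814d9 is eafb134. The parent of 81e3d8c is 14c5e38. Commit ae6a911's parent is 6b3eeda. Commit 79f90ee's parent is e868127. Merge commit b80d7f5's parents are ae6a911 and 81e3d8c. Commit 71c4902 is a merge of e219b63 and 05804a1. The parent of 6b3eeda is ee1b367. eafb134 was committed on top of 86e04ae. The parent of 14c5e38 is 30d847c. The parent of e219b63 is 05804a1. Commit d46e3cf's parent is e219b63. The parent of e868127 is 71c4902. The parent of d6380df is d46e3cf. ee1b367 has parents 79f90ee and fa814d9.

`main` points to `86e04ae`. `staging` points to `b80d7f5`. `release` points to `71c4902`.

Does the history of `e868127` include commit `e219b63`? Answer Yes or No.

Yes

Ancestors of e868127 (commits reachable by following parents): {05804a1, 71c4902, e219b63, e868127}.
e219b63 is in that set, so it is an ancestor of e868127.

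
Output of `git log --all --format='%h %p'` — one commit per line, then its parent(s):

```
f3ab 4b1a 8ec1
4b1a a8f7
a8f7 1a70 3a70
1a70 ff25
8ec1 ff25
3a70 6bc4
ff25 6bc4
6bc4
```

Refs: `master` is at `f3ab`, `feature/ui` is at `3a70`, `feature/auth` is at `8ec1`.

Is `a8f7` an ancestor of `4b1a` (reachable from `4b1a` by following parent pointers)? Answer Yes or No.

Yes

Ancestors of 4b1a (commits reachable by following parents): {1a70, 3a70, 4b1a, 6bc4, a8f7, ff25}.
a8f7 is in that set, so it is an ancestor of 4b1a.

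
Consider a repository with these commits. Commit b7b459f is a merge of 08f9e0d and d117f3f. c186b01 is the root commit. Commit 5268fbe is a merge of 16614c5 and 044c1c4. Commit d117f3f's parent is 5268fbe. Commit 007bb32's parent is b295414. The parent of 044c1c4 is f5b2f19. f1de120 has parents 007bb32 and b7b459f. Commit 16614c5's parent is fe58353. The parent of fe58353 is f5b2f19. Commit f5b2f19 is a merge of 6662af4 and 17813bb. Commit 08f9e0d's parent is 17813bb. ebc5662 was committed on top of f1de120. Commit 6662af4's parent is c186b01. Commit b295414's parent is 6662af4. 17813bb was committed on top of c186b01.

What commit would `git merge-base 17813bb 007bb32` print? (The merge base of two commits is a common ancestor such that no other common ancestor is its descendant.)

Ancestors of 17813bb: {17813bb, c186b01}.
Ancestors of 007bb32: {007bb32, 6662af4, b295414, c186b01}.
Common ancestors: {c186b01}.
The only common ancestor is c186b01, so it is the merge base.

c186b01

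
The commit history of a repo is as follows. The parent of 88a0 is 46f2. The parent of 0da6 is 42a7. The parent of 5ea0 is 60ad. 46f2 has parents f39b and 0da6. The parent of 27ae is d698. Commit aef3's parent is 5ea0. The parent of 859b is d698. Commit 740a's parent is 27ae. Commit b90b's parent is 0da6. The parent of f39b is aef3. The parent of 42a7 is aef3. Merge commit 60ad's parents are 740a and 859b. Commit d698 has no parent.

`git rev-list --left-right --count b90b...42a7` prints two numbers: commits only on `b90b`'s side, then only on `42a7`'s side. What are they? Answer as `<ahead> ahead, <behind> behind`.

Reachable from b90b: {0da6, 27ae, 42a7, 5ea0, 60ad, 740a, 859b, aef3, b90b, d698}.
Reachable from 42a7: {27ae, 42a7, 5ea0, 60ad, 740a, 859b, aef3, d698}.
Only in b90b's history (ahead): {0da6, b90b} — 2.
Only in 42a7's history (behind): {} — 0.

2 ahead, 0 behind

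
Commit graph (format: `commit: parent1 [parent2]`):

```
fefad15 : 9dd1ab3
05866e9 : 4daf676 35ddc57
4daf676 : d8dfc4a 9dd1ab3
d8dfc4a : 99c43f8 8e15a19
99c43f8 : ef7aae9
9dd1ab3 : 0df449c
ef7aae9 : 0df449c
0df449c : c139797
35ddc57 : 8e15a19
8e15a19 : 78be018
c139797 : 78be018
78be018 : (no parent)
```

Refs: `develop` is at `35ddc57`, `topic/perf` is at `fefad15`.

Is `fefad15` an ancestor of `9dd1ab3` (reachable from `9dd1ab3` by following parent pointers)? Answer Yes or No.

No

Ancestors of 9dd1ab3: {0df449c, 78be018, 9dd1ab3, c139797}.
fefad15 is not in that set, so it is not an ancestor of 9dd1ab3.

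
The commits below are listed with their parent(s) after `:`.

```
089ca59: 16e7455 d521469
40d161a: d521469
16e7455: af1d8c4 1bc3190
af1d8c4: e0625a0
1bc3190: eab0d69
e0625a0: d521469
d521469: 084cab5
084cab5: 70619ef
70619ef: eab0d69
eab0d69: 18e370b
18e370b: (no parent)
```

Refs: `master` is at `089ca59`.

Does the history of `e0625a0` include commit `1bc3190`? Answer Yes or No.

No

Ancestors of e0625a0: {084cab5, 18e370b, 70619ef, d521469, e0625a0, eab0d69}.
1bc3190 is not in that set, so it is not an ancestor of e0625a0.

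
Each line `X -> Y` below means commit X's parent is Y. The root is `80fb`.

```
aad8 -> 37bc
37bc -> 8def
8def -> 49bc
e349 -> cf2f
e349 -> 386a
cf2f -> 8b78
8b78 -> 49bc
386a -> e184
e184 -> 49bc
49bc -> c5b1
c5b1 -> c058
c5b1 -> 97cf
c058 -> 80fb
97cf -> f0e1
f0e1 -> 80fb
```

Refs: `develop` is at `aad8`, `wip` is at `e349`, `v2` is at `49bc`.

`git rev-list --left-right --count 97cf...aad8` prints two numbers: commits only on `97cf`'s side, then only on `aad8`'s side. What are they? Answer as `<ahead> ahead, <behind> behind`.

0 ahead, 6 behind

Reachable from 97cf: {80fb, 97cf, f0e1}.
Reachable from aad8: {37bc, 49bc, 80fb, 8def, 97cf, aad8, c058, c5b1, f0e1}.
Only in 97cf's history (ahead): {} — 0.
Only in aad8's history (behind): {37bc, 49bc, 8def, aad8, c058, c5b1} — 6.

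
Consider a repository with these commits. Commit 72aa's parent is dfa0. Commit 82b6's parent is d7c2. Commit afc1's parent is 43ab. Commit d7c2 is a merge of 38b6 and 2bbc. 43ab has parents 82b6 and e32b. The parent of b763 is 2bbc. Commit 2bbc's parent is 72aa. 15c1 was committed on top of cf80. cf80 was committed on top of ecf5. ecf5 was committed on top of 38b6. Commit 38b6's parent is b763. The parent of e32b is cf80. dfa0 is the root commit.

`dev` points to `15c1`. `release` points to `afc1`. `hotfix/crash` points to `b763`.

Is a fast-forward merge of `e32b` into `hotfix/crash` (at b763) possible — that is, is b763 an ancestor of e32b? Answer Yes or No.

Yes

A fast-forward from b763 to e32b is possible iff b763 is an ancestor of e32b.
Ancestors of e32b: {2bbc, 38b6, 72aa, b763, cf80, dfa0, e32b, ecf5}.
b763 is among them, so fast-forward is possible.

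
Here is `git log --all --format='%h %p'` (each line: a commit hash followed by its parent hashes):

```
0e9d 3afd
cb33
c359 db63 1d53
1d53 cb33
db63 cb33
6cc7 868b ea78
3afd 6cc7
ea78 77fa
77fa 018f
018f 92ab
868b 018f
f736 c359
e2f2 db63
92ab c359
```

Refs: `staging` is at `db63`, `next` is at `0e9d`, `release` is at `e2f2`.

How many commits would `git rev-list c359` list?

4

Walking parent pointers from c359: reachable set = {1d53, c359, cb33, db63}.
That is 4 commits.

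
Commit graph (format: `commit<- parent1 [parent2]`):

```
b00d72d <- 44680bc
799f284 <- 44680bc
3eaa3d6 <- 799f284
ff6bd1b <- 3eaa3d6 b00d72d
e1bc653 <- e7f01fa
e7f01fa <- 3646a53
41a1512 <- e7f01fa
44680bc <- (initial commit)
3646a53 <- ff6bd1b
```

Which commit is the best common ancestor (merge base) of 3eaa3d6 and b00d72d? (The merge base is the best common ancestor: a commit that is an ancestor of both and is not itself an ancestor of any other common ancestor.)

44680bc

Ancestors of 3eaa3d6: {3eaa3d6, 44680bc, 799f284}.
Ancestors of b00d72d: {44680bc, b00d72d}.
Common ancestors: {44680bc}.
The only common ancestor is 44680bc, so it is the merge base.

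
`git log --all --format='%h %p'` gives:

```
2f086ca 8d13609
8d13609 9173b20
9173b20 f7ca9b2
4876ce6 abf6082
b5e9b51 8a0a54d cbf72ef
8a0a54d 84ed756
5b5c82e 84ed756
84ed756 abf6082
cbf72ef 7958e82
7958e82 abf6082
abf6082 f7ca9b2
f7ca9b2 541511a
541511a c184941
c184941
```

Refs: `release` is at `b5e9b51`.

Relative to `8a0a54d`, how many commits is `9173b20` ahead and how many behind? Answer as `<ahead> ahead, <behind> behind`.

Reachable from 9173b20: {541511a, 9173b20, c184941, f7ca9b2}.
Reachable from 8a0a54d: {541511a, 84ed756, 8a0a54d, abf6082, c184941, f7ca9b2}.
Only in 9173b20's history (ahead): {9173b20} — 1.
Only in 8a0a54d's history (behind): {84ed756, 8a0a54d, abf6082} — 3.

1 ahead, 3 behind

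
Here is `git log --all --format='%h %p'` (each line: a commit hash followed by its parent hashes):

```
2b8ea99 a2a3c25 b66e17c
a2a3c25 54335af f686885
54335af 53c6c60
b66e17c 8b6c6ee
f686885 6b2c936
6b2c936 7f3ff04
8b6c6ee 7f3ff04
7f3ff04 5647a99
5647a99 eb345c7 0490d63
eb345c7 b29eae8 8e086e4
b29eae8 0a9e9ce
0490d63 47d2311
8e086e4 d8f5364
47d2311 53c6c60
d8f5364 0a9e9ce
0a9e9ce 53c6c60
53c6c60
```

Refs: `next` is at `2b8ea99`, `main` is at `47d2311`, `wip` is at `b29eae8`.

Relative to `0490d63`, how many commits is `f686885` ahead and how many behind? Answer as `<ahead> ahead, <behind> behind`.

Reachable from f686885: {0490d63, 0a9e9ce, 47d2311, 53c6c60, 5647a99, 6b2c936, 7f3ff04, 8e086e4, b29eae8, d8f5364, eb345c7, f686885}.
Reachable from 0490d63: {0490d63, 47d2311, 53c6c60}.
Only in f686885's history (ahead): {0a9e9ce, 5647a99, 6b2c936, 7f3ff04, 8e086e4, b29eae8, d8f5364, eb345c7, f686885} — 9.
Only in 0490d63's history (behind): {} — 0.

9 ahead, 0 behind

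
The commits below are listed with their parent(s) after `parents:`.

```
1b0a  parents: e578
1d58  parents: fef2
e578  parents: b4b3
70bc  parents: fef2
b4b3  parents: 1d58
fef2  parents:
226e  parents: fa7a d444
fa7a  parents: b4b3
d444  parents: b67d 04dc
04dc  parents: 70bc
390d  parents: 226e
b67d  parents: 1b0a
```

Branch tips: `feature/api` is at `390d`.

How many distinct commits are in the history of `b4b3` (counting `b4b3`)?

3

Walking parent pointers from b4b3: reachable set = {1d58, b4b3, fef2}.
That is 3 commits.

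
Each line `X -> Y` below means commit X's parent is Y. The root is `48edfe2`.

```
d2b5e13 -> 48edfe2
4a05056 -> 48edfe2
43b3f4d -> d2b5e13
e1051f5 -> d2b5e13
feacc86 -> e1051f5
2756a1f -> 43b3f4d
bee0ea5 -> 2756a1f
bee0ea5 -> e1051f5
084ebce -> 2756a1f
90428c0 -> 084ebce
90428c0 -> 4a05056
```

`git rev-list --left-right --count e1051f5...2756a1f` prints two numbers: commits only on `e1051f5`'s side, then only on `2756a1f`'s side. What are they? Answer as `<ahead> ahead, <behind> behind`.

1 ahead, 2 behind

Reachable from e1051f5: {48edfe2, d2b5e13, e1051f5}.
Reachable from 2756a1f: {2756a1f, 43b3f4d, 48edfe2, d2b5e13}.
Only in e1051f5's history (ahead): {e1051f5} — 1.
Only in 2756a1f's history (behind): {2756a1f, 43b3f4d} — 2.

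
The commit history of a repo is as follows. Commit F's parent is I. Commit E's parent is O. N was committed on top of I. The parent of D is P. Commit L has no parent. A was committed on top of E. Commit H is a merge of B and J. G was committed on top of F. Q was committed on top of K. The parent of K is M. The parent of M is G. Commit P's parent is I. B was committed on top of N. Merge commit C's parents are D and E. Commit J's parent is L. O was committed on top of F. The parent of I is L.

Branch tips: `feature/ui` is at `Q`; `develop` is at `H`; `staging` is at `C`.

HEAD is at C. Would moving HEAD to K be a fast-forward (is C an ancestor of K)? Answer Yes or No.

A fast-forward from C to K is possible iff C is an ancestor of K.
Ancestors of K: {F, G, I, K, L, M}.
C is not among them, so fast-forward is not possible.

No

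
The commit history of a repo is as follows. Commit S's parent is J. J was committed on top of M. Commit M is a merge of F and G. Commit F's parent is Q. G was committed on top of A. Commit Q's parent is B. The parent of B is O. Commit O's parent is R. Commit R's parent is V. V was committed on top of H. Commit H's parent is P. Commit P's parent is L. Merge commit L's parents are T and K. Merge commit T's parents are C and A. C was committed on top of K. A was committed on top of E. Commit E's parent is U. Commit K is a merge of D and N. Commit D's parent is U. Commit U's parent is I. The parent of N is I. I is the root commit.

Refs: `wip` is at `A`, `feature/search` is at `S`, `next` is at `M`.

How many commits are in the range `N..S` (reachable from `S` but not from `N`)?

Reachable from S: {A, B, C, D, E, F, G, H, I, J, K, L, M, N, O, P, Q, R, S, T, U, V}.
Reachable from N: {I, N}.
In S's history but not N's: {A, B, C, D, E, F, G, H, J, K, L, M, O, P, Q, R, S, T, U, V} — 20 commits.

20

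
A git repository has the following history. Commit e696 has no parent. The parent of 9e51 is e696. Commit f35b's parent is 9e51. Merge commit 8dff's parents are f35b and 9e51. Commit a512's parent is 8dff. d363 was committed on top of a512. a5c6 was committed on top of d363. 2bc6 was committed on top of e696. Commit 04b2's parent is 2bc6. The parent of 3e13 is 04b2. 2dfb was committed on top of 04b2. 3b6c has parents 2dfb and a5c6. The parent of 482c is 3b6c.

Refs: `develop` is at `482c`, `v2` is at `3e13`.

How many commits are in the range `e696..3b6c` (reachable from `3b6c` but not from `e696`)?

10

Reachable from 3b6c: {04b2, 2bc6, 2dfb, 3b6c, 8dff, 9e51, a512, a5c6, d363, e696, f35b}.
Reachable from e696: {e696}.
In 3b6c's history but not e696's: {04b2, 2bc6, 2dfb, 3b6c, 8dff, 9e51, a512, a5c6, d363, f35b} — 10 commits.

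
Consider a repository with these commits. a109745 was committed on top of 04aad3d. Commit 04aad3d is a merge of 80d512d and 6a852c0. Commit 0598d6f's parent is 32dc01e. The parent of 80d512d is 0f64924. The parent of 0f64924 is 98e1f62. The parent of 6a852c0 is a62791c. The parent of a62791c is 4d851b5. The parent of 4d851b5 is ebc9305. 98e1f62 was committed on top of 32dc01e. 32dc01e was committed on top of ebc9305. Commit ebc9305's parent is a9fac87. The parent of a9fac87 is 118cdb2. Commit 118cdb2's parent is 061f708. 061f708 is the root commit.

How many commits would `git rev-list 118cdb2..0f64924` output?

Reachable from 0f64924: {061f708, 0f64924, 118cdb2, 32dc01e, 98e1f62, a9fac87, ebc9305}.
Reachable from 118cdb2: {061f708, 118cdb2}.
In 0f64924's history but not 118cdb2's: {0f64924, 32dc01e, 98e1f62, a9fac87, ebc9305} — 5 commits.

5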